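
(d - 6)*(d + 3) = d^2 - 3*d - 18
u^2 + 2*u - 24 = (u - 4)*(u + 6)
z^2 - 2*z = z*(z - 2)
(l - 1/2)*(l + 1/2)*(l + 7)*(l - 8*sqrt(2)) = l^4 - 8*sqrt(2)*l^3 + 7*l^3 - 56*sqrt(2)*l^2 - l^2/4 - 7*l/4 + 2*sqrt(2)*l + 14*sqrt(2)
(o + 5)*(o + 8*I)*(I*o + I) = I*o^3 - 8*o^2 + 6*I*o^2 - 48*o + 5*I*o - 40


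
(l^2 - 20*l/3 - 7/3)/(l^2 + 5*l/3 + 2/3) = (3*l^2 - 20*l - 7)/(3*l^2 + 5*l + 2)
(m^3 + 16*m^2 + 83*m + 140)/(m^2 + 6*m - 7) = (m^2 + 9*m + 20)/(m - 1)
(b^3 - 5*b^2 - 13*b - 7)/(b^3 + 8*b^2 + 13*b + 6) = (b - 7)/(b + 6)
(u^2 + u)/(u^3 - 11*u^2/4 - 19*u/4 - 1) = 4*u/(4*u^2 - 15*u - 4)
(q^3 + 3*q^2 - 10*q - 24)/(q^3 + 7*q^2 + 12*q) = (q^2 - q - 6)/(q*(q + 3))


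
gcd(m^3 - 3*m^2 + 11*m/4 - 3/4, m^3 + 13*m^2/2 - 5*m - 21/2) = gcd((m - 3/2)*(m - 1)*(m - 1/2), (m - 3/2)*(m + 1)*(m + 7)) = m - 3/2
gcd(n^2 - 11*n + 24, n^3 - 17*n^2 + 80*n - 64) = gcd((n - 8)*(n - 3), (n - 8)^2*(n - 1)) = n - 8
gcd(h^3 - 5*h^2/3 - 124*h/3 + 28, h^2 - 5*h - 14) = h - 7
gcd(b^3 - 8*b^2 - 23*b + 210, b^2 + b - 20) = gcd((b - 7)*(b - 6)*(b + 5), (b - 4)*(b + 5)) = b + 5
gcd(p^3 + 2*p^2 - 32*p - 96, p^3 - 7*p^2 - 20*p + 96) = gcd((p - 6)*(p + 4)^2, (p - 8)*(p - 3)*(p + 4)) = p + 4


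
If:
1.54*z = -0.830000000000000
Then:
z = -0.54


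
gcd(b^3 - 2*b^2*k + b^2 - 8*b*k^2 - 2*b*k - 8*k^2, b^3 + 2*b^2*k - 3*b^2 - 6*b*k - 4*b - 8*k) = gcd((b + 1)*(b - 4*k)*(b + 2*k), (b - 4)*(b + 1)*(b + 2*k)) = b^2 + 2*b*k + b + 2*k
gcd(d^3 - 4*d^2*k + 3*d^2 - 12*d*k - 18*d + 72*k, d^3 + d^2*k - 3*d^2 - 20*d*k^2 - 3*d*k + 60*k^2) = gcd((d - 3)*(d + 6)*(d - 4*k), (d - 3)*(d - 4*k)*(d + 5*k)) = d^2 - 4*d*k - 3*d + 12*k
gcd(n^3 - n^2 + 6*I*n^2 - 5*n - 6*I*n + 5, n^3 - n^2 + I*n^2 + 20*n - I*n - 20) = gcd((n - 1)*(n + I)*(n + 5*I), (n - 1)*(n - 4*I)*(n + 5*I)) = n^2 + n*(-1 + 5*I) - 5*I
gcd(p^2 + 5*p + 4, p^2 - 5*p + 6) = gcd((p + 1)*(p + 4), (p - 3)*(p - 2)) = 1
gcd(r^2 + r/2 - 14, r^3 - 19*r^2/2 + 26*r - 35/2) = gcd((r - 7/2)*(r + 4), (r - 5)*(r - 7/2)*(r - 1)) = r - 7/2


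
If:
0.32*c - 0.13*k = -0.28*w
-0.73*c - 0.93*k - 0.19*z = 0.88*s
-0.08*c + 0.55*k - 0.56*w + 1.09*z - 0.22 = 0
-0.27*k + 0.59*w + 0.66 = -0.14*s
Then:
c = 0.997674769279856*z + 1.07502584196736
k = -5.68516507171283*z - 1.31729128104041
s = 4.9646601535439*z + 0.50035457583115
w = -3.77974066247222*z - 1.8402004855886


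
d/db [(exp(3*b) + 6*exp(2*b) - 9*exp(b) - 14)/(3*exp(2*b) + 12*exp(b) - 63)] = (exp(2*b) - 6*exp(b) + 5)*exp(b)/(3*(exp(2*b) - 6*exp(b) + 9))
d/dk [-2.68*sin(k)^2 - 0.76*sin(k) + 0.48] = -(5.36*sin(k) + 0.76)*cos(k)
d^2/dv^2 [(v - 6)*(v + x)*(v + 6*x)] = 6*v + 14*x - 12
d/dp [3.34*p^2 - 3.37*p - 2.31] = 6.68*p - 3.37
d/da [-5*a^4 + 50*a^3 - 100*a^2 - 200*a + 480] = -20*a^3 + 150*a^2 - 200*a - 200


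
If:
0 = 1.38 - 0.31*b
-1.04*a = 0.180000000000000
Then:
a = -0.17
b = 4.45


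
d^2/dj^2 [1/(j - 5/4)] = 128/(4*j - 5)^3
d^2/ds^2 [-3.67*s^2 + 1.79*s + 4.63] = -7.34000000000000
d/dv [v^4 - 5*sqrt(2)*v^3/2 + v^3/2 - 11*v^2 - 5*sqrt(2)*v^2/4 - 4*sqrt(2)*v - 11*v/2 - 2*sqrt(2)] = 4*v^3 - 15*sqrt(2)*v^2/2 + 3*v^2/2 - 22*v - 5*sqrt(2)*v/2 - 4*sqrt(2) - 11/2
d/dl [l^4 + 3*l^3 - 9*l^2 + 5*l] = 4*l^3 + 9*l^2 - 18*l + 5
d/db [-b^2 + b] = 1 - 2*b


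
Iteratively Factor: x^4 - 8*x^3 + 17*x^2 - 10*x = (x - 2)*(x^3 - 6*x^2 + 5*x) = (x - 5)*(x - 2)*(x^2 - x) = x*(x - 5)*(x - 2)*(x - 1)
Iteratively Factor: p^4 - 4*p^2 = (p)*(p^3 - 4*p) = p*(p + 2)*(p^2 - 2*p) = p*(p - 2)*(p + 2)*(p)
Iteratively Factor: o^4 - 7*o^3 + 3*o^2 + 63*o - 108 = (o - 3)*(o^3 - 4*o^2 - 9*o + 36) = (o - 3)^2*(o^2 - o - 12) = (o - 4)*(o - 3)^2*(o + 3)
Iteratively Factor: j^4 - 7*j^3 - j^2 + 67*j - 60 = (j - 1)*(j^3 - 6*j^2 - 7*j + 60) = (j - 1)*(j + 3)*(j^2 - 9*j + 20) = (j - 4)*(j - 1)*(j + 3)*(j - 5)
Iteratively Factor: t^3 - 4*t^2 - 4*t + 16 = (t - 2)*(t^2 - 2*t - 8) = (t - 2)*(t + 2)*(t - 4)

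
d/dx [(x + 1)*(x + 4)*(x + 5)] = 3*x^2 + 20*x + 29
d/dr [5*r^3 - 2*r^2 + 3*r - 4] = 15*r^2 - 4*r + 3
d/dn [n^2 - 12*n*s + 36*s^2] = 2*n - 12*s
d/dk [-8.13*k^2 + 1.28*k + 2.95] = 1.28 - 16.26*k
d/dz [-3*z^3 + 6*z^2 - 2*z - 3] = -9*z^2 + 12*z - 2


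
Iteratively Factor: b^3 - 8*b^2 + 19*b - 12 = (b - 4)*(b^2 - 4*b + 3) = (b - 4)*(b - 1)*(b - 3)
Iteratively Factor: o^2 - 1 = (o + 1)*(o - 1)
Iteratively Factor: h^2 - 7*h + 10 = (h - 2)*(h - 5)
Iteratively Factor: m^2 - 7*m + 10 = (m - 5)*(m - 2)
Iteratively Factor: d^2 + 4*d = (d)*(d + 4)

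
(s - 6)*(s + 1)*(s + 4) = s^3 - s^2 - 26*s - 24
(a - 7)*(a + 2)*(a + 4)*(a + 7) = a^4 + 6*a^3 - 41*a^2 - 294*a - 392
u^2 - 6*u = u*(u - 6)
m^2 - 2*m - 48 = (m - 8)*(m + 6)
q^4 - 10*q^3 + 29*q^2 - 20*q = q*(q - 5)*(q - 4)*(q - 1)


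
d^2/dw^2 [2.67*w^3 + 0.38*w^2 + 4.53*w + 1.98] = 16.02*w + 0.76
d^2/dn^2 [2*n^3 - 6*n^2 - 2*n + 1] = 12*n - 12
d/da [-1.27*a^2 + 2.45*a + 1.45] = 2.45 - 2.54*a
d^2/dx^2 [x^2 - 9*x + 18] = 2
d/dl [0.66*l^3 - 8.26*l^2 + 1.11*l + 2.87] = 1.98*l^2 - 16.52*l + 1.11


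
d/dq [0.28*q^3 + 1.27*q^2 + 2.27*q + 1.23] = 0.84*q^2 + 2.54*q + 2.27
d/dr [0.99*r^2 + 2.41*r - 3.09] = 1.98*r + 2.41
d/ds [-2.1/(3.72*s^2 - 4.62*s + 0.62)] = (15.624*s - 9.702)/(3.72*s^2 - 4.62*s + 0.62)^2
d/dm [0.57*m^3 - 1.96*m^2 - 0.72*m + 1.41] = 1.71*m^2 - 3.92*m - 0.72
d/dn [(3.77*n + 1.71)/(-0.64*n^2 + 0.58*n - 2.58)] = (2.4128*n^2 + 2.1888*n - 10.7184)/(0.4096*n^4 - 0.7424*n^3 + 3.6388*n^2 - 2.9928*n + 6.6564)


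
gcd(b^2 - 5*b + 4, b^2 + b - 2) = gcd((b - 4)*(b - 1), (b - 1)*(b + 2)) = b - 1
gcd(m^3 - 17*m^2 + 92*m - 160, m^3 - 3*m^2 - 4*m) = m - 4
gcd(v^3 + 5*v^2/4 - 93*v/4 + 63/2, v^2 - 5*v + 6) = v - 3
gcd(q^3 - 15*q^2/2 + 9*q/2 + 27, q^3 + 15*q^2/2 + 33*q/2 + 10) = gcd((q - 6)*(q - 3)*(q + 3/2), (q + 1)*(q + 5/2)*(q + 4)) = 1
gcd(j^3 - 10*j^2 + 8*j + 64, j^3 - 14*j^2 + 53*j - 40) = j - 8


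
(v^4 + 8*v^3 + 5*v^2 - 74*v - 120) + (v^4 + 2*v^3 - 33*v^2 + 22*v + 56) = 2*v^4 + 10*v^3 - 28*v^2 - 52*v - 64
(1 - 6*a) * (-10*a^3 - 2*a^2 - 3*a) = 60*a^4 + 2*a^3 + 16*a^2 - 3*a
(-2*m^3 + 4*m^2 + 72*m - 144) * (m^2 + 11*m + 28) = -2*m^5 - 18*m^4 + 60*m^3 + 760*m^2 + 432*m - 4032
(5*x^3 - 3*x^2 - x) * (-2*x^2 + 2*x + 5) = -10*x^5 + 16*x^4 + 21*x^3 - 17*x^2 - 5*x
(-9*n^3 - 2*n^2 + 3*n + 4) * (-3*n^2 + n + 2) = 27*n^5 - 3*n^4 - 29*n^3 - 13*n^2 + 10*n + 8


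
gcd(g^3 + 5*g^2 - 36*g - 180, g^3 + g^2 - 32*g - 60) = g^2 - g - 30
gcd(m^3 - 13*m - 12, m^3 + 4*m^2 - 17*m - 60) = m^2 - m - 12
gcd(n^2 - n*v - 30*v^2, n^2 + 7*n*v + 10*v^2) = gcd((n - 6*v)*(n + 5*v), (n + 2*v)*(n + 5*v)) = n + 5*v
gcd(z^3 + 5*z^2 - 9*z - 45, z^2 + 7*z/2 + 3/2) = z + 3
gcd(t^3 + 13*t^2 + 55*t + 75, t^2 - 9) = t + 3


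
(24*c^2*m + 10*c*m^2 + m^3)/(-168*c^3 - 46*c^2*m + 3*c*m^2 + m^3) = -m/(7*c - m)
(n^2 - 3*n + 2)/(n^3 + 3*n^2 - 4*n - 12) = (n - 1)/(n^2 + 5*n + 6)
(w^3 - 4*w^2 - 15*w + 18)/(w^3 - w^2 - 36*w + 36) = (w + 3)/(w + 6)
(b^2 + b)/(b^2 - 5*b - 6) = b/(b - 6)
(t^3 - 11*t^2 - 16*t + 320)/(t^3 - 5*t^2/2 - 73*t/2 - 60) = 2*(t^2 - 3*t - 40)/(2*t^2 + 11*t + 15)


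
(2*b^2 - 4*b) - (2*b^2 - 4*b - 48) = 48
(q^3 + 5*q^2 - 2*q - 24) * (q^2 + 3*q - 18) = q^5 + 8*q^4 - 5*q^3 - 120*q^2 - 36*q + 432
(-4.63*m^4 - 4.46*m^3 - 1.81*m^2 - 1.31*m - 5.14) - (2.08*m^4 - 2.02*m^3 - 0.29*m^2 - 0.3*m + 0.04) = -6.71*m^4 - 2.44*m^3 - 1.52*m^2 - 1.01*m - 5.18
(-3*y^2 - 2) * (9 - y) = 3*y^3 - 27*y^2 + 2*y - 18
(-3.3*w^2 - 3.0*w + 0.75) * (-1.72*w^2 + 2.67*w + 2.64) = 5.676*w^4 - 3.651*w^3 - 18.012*w^2 - 5.9175*w + 1.98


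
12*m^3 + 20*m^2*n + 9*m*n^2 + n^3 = (m + n)*(2*m + n)*(6*m + n)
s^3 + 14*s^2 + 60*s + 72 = (s + 2)*(s + 6)^2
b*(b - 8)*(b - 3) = b^3 - 11*b^2 + 24*b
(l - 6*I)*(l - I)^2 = l^3 - 8*I*l^2 - 13*l + 6*I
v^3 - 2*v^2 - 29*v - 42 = (v - 7)*(v + 2)*(v + 3)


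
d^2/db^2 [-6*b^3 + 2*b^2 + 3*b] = 4 - 36*b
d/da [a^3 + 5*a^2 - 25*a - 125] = 3*a^2 + 10*a - 25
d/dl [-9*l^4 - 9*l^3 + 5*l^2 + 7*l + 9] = -36*l^3 - 27*l^2 + 10*l + 7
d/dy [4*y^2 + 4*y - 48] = 8*y + 4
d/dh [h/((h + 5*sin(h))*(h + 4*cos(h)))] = (4*h^2*sin(h) - 5*h^2*cos(h) - h^2 - 20*h*cos(2*h) + 10*sin(2*h))/((h + 5*sin(h))^2*(h + 4*cos(h))^2)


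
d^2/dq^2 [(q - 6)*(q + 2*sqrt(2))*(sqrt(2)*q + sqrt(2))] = 6*sqrt(2)*q - 10*sqrt(2) + 8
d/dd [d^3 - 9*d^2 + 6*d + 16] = 3*d^2 - 18*d + 6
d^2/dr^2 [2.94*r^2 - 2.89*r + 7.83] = 5.88000000000000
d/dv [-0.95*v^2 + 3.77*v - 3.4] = 3.77 - 1.9*v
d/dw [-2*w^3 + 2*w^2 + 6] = 2*w*(2 - 3*w)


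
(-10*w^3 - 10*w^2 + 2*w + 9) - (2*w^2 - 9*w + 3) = -10*w^3 - 12*w^2 + 11*w + 6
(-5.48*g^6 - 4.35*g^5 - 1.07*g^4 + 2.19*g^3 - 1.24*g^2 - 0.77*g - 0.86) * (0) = 0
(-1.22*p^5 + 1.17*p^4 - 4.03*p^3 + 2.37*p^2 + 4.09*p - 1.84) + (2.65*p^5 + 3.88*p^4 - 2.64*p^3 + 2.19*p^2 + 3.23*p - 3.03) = 1.43*p^5 + 5.05*p^4 - 6.67*p^3 + 4.56*p^2 + 7.32*p - 4.87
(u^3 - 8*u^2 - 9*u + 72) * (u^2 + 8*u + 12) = u^5 - 61*u^3 - 96*u^2 + 468*u + 864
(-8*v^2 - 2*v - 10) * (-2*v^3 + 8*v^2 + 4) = 16*v^5 - 60*v^4 + 4*v^3 - 112*v^2 - 8*v - 40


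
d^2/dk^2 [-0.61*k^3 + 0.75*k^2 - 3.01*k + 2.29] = 1.5 - 3.66*k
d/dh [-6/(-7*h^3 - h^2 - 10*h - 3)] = 6*(-21*h^2 - 2*h - 10)/(7*h^3 + h^2 + 10*h + 3)^2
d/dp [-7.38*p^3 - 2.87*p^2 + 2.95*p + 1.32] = -22.14*p^2 - 5.74*p + 2.95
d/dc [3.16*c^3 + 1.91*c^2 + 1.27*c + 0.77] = 9.48*c^2 + 3.82*c + 1.27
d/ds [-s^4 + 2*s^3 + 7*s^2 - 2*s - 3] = -4*s^3 + 6*s^2 + 14*s - 2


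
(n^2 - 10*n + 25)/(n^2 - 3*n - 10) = (n - 5)/(n + 2)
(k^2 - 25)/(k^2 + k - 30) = (k + 5)/(k + 6)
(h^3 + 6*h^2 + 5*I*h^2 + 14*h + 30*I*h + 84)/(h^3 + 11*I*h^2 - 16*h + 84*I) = (h + 6)/(h + 6*I)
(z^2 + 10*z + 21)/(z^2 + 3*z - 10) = (z^2 + 10*z + 21)/(z^2 + 3*z - 10)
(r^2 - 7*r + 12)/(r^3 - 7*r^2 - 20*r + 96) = (r - 4)/(r^2 - 4*r - 32)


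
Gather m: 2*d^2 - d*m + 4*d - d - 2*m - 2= 2*d^2 + 3*d + m*(-d - 2) - 2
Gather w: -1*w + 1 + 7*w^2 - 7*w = 7*w^2 - 8*w + 1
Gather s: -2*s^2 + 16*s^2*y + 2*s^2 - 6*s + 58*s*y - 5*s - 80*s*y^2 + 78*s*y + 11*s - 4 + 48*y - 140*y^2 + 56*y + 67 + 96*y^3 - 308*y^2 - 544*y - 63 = 16*s^2*y + s*(-80*y^2 + 136*y) + 96*y^3 - 448*y^2 - 440*y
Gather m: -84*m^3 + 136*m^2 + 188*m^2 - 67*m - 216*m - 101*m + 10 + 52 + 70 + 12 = -84*m^3 + 324*m^2 - 384*m + 144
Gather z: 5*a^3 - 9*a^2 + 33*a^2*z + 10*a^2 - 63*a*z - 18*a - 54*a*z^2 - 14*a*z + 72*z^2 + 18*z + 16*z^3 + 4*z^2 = 5*a^3 + a^2 - 18*a + 16*z^3 + z^2*(76 - 54*a) + z*(33*a^2 - 77*a + 18)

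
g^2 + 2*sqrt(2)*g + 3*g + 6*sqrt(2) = (g + 3)*(g + 2*sqrt(2))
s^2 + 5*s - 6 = (s - 1)*(s + 6)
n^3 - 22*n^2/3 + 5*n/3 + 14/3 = (n - 7)*(n - 1)*(n + 2/3)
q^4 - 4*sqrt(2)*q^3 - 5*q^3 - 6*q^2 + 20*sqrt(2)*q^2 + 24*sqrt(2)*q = q*(q - 6)*(q + 1)*(q - 4*sqrt(2))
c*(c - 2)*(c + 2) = c^3 - 4*c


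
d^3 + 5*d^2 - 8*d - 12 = (d - 2)*(d + 1)*(d + 6)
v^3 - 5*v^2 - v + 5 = (v - 5)*(v - 1)*(v + 1)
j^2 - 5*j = j*(j - 5)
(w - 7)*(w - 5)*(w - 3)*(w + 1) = w^4 - 14*w^3 + 56*w^2 - 34*w - 105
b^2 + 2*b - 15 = (b - 3)*(b + 5)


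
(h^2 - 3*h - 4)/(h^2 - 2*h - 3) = (h - 4)/(h - 3)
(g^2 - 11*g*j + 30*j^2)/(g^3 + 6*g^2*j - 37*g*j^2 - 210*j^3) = (g - 5*j)/(g^2 + 12*g*j + 35*j^2)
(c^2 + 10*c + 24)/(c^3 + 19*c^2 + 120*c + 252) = (c + 4)/(c^2 + 13*c + 42)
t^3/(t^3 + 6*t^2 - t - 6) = t^3/(t^3 + 6*t^2 - t - 6)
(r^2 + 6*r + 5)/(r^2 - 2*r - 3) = (r + 5)/(r - 3)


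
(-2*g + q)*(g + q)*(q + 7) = -2*g^2*q - 14*g^2 - g*q^2 - 7*g*q + q^3 + 7*q^2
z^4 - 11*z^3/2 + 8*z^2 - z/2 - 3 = (z - 3)*(z - 2)*(z - 1)*(z + 1/2)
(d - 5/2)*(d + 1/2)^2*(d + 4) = d^4 + 5*d^3/2 - 33*d^2/4 - 77*d/8 - 5/2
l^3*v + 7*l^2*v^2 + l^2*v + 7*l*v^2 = l*(l + 7*v)*(l*v + v)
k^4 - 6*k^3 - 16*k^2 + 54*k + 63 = (k - 7)*(k - 3)*(k + 1)*(k + 3)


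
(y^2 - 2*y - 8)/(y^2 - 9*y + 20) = (y + 2)/(y - 5)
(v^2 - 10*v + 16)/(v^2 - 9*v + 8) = (v - 2)/(v - 1)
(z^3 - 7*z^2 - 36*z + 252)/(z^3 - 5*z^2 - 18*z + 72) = (z^2 - z - 42)/(z^2 + z - 12)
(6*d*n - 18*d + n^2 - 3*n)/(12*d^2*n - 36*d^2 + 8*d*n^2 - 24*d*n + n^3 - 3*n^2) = 1/(2*d + n)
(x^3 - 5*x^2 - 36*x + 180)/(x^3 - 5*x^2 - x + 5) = (x^2 - 36)/(x^2 - 1)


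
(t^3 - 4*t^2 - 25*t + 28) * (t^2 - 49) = t^5 - 4*t^4 - 74*t^3 + 224*t^2 + 1225*t - 1372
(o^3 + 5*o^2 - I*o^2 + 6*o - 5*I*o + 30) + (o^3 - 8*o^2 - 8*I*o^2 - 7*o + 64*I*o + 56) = 2*o^3 - 3*o^2 - 9*I*o^2 - o + 59*I*o + 86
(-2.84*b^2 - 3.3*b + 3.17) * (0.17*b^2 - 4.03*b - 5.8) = -0.4828*b^4 + 10.8842*b^3 + 30.3099*b^2 + 6.3649*b - 18.386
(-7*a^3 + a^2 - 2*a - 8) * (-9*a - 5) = 63*a^4 + 26*a^3 + 13*a^2 + 82*a + 40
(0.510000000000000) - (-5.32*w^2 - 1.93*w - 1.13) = 5.32*w^2 + 1.93*w + 1.64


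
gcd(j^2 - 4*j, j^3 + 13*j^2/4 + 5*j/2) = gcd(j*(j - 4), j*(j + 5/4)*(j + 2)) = j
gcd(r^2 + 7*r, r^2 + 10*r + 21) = r + 7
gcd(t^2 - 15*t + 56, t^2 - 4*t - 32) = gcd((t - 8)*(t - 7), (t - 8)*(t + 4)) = t - 8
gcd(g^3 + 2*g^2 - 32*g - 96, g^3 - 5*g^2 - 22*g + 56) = g + 4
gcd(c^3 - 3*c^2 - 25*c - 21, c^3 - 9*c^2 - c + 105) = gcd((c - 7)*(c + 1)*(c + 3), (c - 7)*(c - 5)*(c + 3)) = c^2 - 4*c - 21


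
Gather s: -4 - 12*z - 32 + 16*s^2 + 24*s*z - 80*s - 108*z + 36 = 16*s^2 + s*(24*z - 80) - 120*z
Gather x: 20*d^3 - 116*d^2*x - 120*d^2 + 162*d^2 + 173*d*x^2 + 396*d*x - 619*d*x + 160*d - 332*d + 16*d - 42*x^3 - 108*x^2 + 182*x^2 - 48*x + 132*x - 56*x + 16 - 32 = 20*d^3 + 42*d^2 - 156*d - 42*x^3 + x^2*(173*d + 74) + x*(-116*d^2 - 223*d + 28) - 16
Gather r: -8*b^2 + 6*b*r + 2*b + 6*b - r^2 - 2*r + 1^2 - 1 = -8*b^2 + 8*b - r^2 + r*(6*b - 2)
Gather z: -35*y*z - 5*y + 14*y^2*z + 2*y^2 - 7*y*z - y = 2*y^2 - 6*y + z*(14*y^2 - 42*y)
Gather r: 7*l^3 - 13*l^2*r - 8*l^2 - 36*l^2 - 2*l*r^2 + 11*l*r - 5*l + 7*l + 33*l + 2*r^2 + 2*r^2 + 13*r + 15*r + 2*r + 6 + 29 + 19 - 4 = 7*l^3 - 44*l^2 + 35*l + r^2*(4 - 2*l) + r*(-13*l^2 + 11*l + 30) + 50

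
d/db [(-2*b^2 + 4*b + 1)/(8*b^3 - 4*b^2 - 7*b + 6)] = (16*b^4 - 64*b^3 + 6*b^2 - 16*b + 31)/(64*b^6 - 64*b^5 - 96*b^4 + 152*b^3 + b^2 - 84*b + 36)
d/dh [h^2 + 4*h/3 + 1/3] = 2*h + 4/3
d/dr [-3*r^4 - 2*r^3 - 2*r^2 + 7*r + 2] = -12*r^3 - 6*r^2 - 4*r + 7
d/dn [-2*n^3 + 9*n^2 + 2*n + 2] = -6*n^2 + 18*n + 2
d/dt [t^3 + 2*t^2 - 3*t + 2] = 3*t^2 + 4*t - 3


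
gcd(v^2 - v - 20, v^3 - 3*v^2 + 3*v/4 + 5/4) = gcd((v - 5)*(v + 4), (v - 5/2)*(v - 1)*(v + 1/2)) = 1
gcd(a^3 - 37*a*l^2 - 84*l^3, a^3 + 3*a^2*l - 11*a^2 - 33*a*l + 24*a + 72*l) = a + 3*l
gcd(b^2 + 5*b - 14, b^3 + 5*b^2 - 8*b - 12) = b - 2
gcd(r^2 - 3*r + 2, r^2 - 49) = 1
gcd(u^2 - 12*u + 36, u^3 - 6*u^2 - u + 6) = u - 6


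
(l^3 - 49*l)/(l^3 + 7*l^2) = (l - 7)/l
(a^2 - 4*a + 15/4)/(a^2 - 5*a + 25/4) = (2*a - 3)/(2*a - 5)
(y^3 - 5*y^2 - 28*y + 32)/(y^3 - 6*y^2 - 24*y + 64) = (y - 1)/(y - 2)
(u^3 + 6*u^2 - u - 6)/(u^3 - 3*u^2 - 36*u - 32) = (u^2 + 5*u - 6)/(u^2 - 4*u - 32)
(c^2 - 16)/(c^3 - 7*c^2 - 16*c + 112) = 1/(c - 7)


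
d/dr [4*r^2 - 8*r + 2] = 8*r - 8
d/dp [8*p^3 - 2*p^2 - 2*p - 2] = 24*p^2 - 4*p - 2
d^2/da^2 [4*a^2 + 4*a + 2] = 8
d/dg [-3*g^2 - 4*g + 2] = -6*g - 4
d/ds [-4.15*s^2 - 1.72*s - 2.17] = -8.3*s - 1.72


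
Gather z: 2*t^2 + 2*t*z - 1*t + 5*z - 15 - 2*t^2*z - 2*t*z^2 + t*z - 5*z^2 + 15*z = 2*t^2 - t + z^2*(-2*t - 5) + z*(-2*t^2 + 3*t + 20) - 15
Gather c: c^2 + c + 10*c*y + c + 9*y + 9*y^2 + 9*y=c^2 + c*(10*y + 2) + 9*y^2 + 18*y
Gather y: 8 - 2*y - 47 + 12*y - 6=10*y - 45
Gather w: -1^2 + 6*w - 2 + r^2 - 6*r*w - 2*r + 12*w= r^2 - 2*r + w*(18 - 6*r) - 3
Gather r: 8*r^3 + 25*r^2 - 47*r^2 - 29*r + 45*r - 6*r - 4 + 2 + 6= 8*r^3 - 22*r^2 + 10*r + 4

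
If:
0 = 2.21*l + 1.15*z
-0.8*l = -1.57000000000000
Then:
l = 1.96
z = -3.77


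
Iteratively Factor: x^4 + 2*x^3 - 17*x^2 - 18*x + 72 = (x + 3)*(x^3 - x^2 - 14*x + 24) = (x - 3)*(x + 3)*(x^2 + 2*x - 8) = (x - 3)*(x + 3)*(x + 4)*(x - 2)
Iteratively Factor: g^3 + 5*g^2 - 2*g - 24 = (g + 4)*(g^2 + g - 6) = (g + 3)*(g + 4)*(g - 2)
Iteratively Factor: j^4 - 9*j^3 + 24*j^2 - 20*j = (j - 5)*(j^3 - 4*j^2 + 4*j) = j*(j - 5)*(j^2 - 4*j + 4) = j*(j - 5)*(j - 2)*(j - 2)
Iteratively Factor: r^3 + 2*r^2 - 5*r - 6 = (r - 2)*(r^2 + 4*r + 3) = (r - 2)*(r + 1)*(r + 3)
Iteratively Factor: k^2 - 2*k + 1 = (k - 1)*(k - 1)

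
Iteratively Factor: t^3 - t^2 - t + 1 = (t + 1)*(t^2 - 2*t + 1) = (t - 1)*(t + 1)*(t - 1)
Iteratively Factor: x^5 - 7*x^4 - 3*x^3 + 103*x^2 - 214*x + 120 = (x - 3)*(x^4 - 4*x^3 - 15*x^2 + 58*x - 40) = (x - 5)*(x - 3)*(x^3 + x^2 - 10*x + 8) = (x - 5)*(x - 3)*(x - 2)*(x^2 + 3*x - 4) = (x - 5)*(x - 3)*(x - 2)*(x + 4)*(x - 1)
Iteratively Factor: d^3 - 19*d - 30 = (d - 5)*(d^2 + 5*d + 6) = (d - 5)*(d + 2)*(d + 3)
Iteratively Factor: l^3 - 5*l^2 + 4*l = (l)*(l^2 - 5*l + 4) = l*(l - 4)*(l - 1)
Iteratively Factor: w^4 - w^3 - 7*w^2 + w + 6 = (w - 3)*(w^3 + 2*w^2 - w - 2) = (w - 3)*(w + 2)*(w^2 - 1) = (w - 3)*(w + 1)*(w + 2)*(w - 1)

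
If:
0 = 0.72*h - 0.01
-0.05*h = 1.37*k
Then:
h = 0.01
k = -0.00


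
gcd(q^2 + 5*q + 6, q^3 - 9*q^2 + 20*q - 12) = 1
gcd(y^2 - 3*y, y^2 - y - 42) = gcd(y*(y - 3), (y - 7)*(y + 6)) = 1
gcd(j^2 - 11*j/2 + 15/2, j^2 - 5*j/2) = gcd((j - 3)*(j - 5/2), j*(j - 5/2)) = j - 5/2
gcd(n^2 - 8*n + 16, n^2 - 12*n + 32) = n - 4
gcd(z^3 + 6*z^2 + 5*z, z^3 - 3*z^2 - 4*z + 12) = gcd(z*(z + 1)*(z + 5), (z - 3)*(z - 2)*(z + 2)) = 1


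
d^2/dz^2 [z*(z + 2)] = 2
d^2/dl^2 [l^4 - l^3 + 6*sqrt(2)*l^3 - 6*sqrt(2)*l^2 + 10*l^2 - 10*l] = 12*l^2 - 6*l + 36*sqrt(2)*l - 12*sqrt(2) + 20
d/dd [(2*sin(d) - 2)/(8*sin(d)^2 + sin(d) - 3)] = 2*(-8*sin(d)^2 + 16*sin(d) - 2)*cos(d)/(8*sin(d)^2 + sin(d) - 3)^2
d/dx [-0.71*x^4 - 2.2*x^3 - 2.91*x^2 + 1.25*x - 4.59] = -2.84*x^3 - 6.6*x^2 - 5.82*x + 1.25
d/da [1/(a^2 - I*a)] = (-2*a + I)/(a^2*(a - I)^2)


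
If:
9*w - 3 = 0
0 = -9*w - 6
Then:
No Solution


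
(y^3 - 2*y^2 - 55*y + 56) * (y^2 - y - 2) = y^5 - 3*y^4 - 55*y^3 + 115*y^2 + 54*y - 112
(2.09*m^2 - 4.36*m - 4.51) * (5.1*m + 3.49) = 10.659*m^3 - 14.9419*m^2 - 38.2174*m - 15.7399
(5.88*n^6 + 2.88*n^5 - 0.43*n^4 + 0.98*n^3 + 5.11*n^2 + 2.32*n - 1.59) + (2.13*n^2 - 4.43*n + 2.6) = 5.88*n^6 + 2.88*n^5 - 0.43*n^4 + 0.98*n^3 + 7.24*n^2 - 2.11*n + 1.01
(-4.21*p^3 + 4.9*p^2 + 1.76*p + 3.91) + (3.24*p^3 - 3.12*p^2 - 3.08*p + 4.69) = -0.97*p^3 + 1.78*p^2 - 1.32*p + 8.6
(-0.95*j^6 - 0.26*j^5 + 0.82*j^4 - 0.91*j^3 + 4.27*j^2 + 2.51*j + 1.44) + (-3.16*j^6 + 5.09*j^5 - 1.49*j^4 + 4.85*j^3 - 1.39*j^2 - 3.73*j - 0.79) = -4.11*j^6 + 4.83*j^5 - 0.67*j^4 + 3.94*j^3 + 2.88*j^2 - 1.22*j + 0.65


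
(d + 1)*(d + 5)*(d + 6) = d^3 + 12*d^2 + 41*d + 30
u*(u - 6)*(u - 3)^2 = u^4 - 12*u^3 + 45*u^2 - 54*u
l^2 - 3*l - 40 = (l - 8)*(l + 5)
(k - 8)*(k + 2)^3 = k^4 - 2*k^3 - 36*k^2 - 88*k - 64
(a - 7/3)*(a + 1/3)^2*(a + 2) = a^4 + a^3/3 - 43*a^2/9 - 85*a/27 - 14/27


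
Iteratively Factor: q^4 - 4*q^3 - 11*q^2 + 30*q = (q)*(q^3 - 4*q^2 - 11*q + 30) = q*(q - 2)*(q^2 - 2*q - 15) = q*(q - 2)*(q + 3)*(q - 5)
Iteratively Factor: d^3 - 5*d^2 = (d)*(d^2 - 5*d) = d*(d - 5)*(d)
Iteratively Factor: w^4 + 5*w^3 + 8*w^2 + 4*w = (w + 2)*(w^3 + 3*w^2 + 2*w) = w*(w + 2)*(w^2 + 3*w + 2) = w*(w + 1)*(w + 2)*(w + 2)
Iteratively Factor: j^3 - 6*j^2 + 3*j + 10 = (j - 2)*(j^2 - 4*j - 5) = (j - 5)*(j - 2)*(j + 1)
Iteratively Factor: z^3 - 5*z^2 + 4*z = (z - 1)*(z^2 - 4*z) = (z - 4)*(z - 1)*(z)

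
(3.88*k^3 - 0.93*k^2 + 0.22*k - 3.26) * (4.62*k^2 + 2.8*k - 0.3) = 17.9256*k^5 + 6.5674*k^4 - 2.7516*k^3 - 14.1662*k^2 - 9.194*k + 0.978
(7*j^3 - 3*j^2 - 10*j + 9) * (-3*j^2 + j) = -21*j^5 + 16*j^4 + 27*j^3 - 37*j^2 + 9*j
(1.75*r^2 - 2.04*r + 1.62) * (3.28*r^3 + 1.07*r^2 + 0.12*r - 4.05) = 5.74*r^5 - 4.8187*r^4 + 3.3408*r^3 - 5.5989*r^2 + 8.4564*r - 6.561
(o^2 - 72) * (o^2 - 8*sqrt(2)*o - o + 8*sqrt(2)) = o^4 - 8*sqrt(2)*o^3 - o^3 - 72*o^2 + 8*sqrt(2)*o^2 + 72*o + 576*sqrt(2)*o - 576*sqrt(2)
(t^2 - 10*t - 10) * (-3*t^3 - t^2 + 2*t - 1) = -3*t^5 + 29*t^4 + 42*t^3 - 11*t^2 - 10*t + 10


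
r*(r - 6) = r^2 - 6*r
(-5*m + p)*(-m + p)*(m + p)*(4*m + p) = 20*m^4 + m^3*p - 21*m^2*p^2 - m*p^3 + p^4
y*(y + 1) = y^2 + y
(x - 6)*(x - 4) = x^2 - 10*x + 24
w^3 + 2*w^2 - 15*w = w*(w - 3)*(w + 5)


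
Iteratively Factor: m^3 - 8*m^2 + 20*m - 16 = (m - 2)*(m^2 - 6*m + 8) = (m - 4)*(m - 2)*(m - 2)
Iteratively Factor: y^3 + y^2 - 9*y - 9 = (y + 3)*(y^2 - 2*y - 3) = (y - 3)*(y + 3)*(y + 1)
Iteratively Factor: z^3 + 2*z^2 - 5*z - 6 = (z + 3)*(z^2 - z - 2) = (z + 1)*(z + 3)*(z - 2)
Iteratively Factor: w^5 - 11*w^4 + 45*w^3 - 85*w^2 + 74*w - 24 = (w - 3)*(w^4 - 8*w^3 + 21*w^2 - 22*w + 8) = (w - 3)*(w - 1)*(w^3 - 7*w^2 + 14*w - 8) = (w - 3)*(w - 2)*(w - 1)*(w^2 - 5*w + 4) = (w - 3)*(w - 2)*(w - 1)^2*(w - 4)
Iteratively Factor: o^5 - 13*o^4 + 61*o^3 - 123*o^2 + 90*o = (o - 5)*(o^4 - 8*o^3 + 21*o^2 - 18*o) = o*(o - 5)*(o^3 - 8*o^2 + 21*o - 18) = o*(o - 5)*(o - 2)*(o^2 - 6*o + 9) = o*(o - 5)*(o - 3)*(o - 2)*(o - 3)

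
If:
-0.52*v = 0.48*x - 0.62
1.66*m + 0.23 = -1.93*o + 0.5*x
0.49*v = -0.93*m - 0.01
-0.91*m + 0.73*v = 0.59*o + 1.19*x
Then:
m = -0.38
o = 0.34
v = 0.69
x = 0.54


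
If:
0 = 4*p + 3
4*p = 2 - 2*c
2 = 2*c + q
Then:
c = 5/2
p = -3/4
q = -3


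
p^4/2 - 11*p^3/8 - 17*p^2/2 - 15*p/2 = p*(p/2 + 1)*(p - 6)*(p + 5/4)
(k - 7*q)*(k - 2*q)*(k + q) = k^3 - 8*k^2*q + 5*k*q^2 + 14*q^3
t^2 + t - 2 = (t - 1)*(t + 2)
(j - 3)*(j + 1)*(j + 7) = j^3 + 5*j^2 - 17*j - 21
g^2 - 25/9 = (g - 5/3)*(g + 5/3)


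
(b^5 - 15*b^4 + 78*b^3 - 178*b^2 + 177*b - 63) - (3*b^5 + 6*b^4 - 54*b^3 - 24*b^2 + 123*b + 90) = -2*b^5 - 21*b^4 + 132*b^3 - 154*b^2 + 54*b - 153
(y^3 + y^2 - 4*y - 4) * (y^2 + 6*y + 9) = y^5 + 7*y^4 + 11*y^3 - 19*y^2 - 60*y - 36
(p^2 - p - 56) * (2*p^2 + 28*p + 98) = 2*p^4 + 26*p^3 - 42*p^2 - 1666*p - 5488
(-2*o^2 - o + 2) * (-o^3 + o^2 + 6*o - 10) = 2*o^5 - o^4 - 15*o^3 + 16*o^2 + 22*o - 20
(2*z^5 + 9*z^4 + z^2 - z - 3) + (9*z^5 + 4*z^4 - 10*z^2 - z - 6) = 11*z^5 + 13*z^4 - 9*z^2 - 2*z - 9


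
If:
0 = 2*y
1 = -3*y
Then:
No Solution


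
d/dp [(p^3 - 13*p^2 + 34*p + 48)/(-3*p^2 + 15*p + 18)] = -1/3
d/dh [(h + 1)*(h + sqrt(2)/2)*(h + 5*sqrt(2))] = 3*h^2 + 2*h + 11*sqrt(2)*h + 5 + 11*sqrt(2)/2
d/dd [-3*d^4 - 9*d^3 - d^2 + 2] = d*(-12*d^2 - 27*d - 2)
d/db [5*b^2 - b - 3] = 10*b - 1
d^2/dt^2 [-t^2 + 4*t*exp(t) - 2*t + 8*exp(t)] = 4*t*exp(t) + 16*exp(t) - 2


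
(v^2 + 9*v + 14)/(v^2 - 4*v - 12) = (v + 7)/(v - 6)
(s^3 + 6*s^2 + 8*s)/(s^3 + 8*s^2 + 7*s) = (s^2 + 6*s + 8)/(s^2 + 8*s + 7)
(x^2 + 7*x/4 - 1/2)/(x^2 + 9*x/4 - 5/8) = 2*(x + 2)/(2*x + 5)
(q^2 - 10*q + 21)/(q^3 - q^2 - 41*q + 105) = (q - 7)/(q^2 + 2*q - 35)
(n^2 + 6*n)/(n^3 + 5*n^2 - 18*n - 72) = n/(n^2 - n - 12)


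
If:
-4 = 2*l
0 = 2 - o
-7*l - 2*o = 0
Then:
No Solution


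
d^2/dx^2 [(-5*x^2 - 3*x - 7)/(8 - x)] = 702/(x^3 - 24*x^2 + 192*x - 512)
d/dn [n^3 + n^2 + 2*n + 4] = 3*n^2 + 2*n + 2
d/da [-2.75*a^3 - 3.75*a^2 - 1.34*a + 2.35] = -8.25*a^2 - 7.5*a - 1.34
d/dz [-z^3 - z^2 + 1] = z*(-3*z - 2)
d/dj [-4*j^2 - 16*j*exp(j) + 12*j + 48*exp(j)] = -16*j*exp(j) - 8*j + 32*exp(j) + 12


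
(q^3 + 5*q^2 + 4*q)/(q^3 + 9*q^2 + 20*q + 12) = q*(q + 4)/(q^2 + 8*q + 12)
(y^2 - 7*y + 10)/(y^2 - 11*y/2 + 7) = 2*(y - 5)/(2*y - 7)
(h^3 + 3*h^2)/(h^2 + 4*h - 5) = h^2*(h + 3)/(h^2 + 4*h - 5)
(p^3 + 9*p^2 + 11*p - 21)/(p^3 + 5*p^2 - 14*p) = (p^2 + 2*p - 3)/(p*(p - 2))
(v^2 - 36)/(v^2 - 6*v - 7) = (36 - v^2)/(-v^2 + 6*v + 7)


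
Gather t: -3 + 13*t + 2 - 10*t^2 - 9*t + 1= -10*t^2 + 4*t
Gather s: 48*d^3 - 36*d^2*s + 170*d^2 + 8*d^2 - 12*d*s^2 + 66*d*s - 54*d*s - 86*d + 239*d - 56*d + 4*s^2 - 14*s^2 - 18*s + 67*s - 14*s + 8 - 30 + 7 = 48*d^3 + 178*d^2 + 97*d + s^2*(-12*d - 10) + s*(-36*d^2 + 12*d + 35) - 15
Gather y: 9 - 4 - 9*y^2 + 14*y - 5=-9*y^2 + 14*y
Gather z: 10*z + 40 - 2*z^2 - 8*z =-2*z^2 + 2*z + 40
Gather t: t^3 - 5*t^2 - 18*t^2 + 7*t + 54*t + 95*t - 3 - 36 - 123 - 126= t^3 - 23*t^2 + 156*t - 288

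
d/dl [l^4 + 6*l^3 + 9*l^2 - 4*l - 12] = 4*l^3 + 18*l^2 + 18*l - 4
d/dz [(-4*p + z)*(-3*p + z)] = -7*p + 2*z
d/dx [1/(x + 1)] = -1/(x + 1)^2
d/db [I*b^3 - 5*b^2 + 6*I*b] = 3*I*b^2 - 10*b + 6*I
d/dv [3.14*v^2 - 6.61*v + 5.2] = 6.28*v - 6.61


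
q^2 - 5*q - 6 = (q - 6)*(q + 1)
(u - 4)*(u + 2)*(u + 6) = u^3 + 4*u^2 - 20*u - 48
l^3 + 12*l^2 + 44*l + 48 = (l + 2)*(l + 4)*(l + 6)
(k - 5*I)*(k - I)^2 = k^3 - 7*I*k^2 - 11*k + 5*I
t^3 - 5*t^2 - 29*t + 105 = (t - 7)*(t - 3)*(t + 5)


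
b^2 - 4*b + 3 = (b - 3)*(b - 1)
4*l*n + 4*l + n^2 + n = (4*l + n)*(n + 1)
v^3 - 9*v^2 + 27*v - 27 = (v - 3)^3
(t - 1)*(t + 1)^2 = t^3 + t^2 - t - 1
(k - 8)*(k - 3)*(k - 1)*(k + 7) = k^4 - 5*k^3 - 49*k^2 + 221*k - 168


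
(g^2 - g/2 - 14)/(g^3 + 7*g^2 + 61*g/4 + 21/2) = 2*(g - 4)/(2*g^2 + 7*g + 6)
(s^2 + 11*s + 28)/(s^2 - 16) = (s + 7)/(s - 4)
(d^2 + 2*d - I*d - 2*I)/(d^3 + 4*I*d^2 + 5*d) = (d + 2)/(d*(d + 5*I))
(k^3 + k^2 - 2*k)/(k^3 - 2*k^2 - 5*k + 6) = k/(k - 3)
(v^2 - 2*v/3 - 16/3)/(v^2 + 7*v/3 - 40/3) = (v + 2)/(v + 5)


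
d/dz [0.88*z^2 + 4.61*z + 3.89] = 1.76*z + 4.61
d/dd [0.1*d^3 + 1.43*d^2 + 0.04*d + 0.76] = 0.3*d^2 + 2.86*d + 0.04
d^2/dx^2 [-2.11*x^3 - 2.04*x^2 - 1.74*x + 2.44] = -12.66*x - 4.08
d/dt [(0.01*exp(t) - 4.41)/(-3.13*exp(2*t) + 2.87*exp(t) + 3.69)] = (0.0313*exp(2*t) - 27.6066*exp(t) + 12.6936)*exp(t)/(9.7969*exp(4*t) - 17.9662*exp(3*t) - 14.8625*exp(2*t) + 21.1806*exp(t) + 13.6161)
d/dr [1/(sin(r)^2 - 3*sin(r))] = (3 - 2*sin(r))*cos(r)/((sin(r) - 3)^2*sin(r)^2)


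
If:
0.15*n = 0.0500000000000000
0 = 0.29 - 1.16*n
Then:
No Solution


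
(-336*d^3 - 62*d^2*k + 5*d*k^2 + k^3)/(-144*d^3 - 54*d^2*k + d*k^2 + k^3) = (7*d + k)/(3*d + k)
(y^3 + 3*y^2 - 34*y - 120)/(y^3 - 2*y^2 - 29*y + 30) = (y + 4)/(y - 1)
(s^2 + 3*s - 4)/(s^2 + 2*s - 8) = (s - 1)/(s - 2)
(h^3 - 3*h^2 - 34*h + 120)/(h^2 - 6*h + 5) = (h^2 + 2*h - 24)/(h - 1)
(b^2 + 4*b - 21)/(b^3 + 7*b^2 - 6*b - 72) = (b + 7)/(b^2 + 10*b + 24)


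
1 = 1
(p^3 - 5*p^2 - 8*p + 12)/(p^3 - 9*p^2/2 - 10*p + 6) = 2*(p - 1)/(2*p - 1)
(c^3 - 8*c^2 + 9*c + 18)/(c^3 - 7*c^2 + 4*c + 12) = (c - 3)/(c - 2)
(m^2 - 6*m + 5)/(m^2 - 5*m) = (m - 1)/m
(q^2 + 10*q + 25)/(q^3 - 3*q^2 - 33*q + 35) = (q + 5)/(q^2 - 8*q + 7)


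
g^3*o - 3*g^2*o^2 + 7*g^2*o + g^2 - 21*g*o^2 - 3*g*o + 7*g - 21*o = (g + 7)*(g - 3*o)*(g*o + 1)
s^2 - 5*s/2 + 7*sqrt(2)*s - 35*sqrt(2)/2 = (s - 5/2)*(s + 7*sqrt(2))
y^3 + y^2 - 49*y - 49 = (y - 7)*(y + 1)*(y + 7)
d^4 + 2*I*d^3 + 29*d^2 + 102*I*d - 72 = (d - 6*I)*(d + I)*(d + 3*I)*(d + 4*I)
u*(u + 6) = u^2 + 6*u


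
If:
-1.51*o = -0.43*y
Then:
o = 0.28476821192053*y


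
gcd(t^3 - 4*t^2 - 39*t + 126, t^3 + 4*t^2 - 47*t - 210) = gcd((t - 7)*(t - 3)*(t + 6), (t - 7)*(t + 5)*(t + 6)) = t^2 - t - 42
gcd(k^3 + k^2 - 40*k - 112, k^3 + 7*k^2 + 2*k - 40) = k + 4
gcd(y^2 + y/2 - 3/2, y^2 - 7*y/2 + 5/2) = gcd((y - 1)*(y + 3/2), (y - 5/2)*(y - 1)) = y - 1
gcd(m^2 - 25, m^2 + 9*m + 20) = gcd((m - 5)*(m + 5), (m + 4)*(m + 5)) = m + 5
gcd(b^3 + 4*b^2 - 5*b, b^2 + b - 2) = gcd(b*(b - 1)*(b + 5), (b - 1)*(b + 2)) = b - 1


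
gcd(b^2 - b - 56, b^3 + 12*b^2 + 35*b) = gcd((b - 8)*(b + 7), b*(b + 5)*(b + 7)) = b + 7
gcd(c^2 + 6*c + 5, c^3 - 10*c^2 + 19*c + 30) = c + 1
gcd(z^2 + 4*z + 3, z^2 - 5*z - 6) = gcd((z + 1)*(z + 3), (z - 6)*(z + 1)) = z + 1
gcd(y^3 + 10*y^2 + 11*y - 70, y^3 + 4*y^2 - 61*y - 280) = y^2 + 12*y + 35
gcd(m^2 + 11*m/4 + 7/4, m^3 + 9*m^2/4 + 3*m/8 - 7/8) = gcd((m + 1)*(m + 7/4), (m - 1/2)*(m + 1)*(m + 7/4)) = m^2 + 11*m/4 + 7/4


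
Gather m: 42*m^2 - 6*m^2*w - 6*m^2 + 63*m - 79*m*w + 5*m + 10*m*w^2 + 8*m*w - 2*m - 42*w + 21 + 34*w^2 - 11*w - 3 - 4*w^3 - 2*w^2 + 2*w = m^2*(36 - 6*w) + m*(10*w^2 - 71*w + 66) - 4*w^3 + 32*w^2 - 51*w + 18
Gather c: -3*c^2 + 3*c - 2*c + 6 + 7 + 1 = -3*c^2 + c + 14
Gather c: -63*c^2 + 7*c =-63*c^2 + 7*c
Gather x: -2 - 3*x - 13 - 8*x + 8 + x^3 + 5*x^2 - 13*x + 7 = x^3 + 5*x^2 - 24*x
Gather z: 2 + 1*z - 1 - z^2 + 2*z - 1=-z^2 + 3*z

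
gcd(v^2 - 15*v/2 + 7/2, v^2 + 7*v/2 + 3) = 1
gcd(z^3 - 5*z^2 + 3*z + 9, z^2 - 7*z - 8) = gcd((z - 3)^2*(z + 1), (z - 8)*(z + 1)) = z + 1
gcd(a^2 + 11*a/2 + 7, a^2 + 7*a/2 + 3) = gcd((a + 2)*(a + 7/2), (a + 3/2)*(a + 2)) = a + 2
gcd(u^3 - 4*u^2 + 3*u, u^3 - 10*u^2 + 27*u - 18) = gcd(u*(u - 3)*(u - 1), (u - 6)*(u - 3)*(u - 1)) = u^2 - 4*u + 3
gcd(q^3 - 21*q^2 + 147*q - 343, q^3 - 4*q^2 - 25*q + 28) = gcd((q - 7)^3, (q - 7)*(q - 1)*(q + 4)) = q - 7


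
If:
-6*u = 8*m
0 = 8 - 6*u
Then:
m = -1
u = 4/3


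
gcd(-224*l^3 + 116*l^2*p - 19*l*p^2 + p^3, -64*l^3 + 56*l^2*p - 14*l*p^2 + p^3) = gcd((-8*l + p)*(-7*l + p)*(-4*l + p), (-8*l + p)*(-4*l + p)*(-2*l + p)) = 32*l^2 - 12*l*p + p^2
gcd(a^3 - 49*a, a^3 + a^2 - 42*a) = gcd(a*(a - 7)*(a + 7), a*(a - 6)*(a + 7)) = a^2 + 7*a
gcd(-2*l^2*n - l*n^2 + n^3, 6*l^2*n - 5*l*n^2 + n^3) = 2*l*n - n^2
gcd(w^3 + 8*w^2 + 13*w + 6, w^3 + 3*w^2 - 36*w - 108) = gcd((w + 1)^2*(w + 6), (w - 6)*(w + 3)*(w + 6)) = w + 6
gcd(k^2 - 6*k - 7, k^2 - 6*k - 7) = k^2 - 6*k - 7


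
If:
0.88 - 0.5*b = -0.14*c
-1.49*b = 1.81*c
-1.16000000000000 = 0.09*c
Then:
No Solution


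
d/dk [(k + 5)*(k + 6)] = 2*k + 11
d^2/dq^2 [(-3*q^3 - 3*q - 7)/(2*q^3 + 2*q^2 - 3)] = 2*(12*q^6 - 36*q^5 - 312*q^4 - 254*q^3 - 192*q^2 - 261*q - 42)/(8*q^9 + 24*q^8 + 24*q^7 - 28*q^6 - 72*q^5 - 36*q^4 + 54*q^3 + 54*q^2 - 27)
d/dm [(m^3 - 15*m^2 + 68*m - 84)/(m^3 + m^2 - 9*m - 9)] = 2*(8*m^4 - 77*m^3 + 146*m^2 + 219*m - 684)/(m^6 + 2*m^5 - 17*m^4 - 36*m^3 + 63*m^2 + 162*m + 81)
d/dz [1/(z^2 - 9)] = -2*z/(z^2 - 9)^2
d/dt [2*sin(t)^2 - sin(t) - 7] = (4*sin(t) - 1)*cos(t)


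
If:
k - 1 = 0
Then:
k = 1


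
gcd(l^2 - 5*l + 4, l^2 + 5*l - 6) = l - 1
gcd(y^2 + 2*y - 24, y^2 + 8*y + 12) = y + 6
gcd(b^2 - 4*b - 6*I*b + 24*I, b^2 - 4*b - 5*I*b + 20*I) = b - 4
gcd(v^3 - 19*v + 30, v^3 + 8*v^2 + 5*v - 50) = v^2 + 3*v - 10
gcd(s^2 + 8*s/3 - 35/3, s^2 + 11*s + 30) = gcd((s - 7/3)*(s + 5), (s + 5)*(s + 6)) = s + 5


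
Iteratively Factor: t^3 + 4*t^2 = (t)*(t^2 + 4*t) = t*(t + 4)*(t)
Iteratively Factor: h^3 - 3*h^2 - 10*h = (h)*(h^2 - 3*h - 10) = h*(h + 2)*(h - 5)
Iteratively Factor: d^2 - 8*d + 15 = (d - 3)*(d - 5)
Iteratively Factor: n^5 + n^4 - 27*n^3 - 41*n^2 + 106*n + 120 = (n - 2)*(n^4 + 3*n^3 - 21*n^2 - 83*n - 60) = (n - 2)*(n + 4)*(n^3 - n^2 - 17*n - 15) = (n - 5)*(n - 2)*(n + 4)*(n^2 + 4*n + 3) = (n - 5)*(n - 2)*(n + 3)*(n + 4)*(n + 1)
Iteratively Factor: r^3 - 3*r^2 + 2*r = (r - 1)*(r^2 - 2*r) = (r - 2)*(r - 1)*(r)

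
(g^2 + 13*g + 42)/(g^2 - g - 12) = (g^2 + 13*g + 42)/(g^2 - g - 12)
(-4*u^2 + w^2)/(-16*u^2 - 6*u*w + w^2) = (2*u - w)/(8*u - w)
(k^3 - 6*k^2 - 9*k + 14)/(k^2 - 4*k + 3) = (k^2 - 5*k - 14)/(k - 3)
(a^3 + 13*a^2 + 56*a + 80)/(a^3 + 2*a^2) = (a^3 + 13*a^2 + 56*a + 80)/(a^2*(a + 2))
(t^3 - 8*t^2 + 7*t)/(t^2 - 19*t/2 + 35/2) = 2*t*(t - 1)/(2*t - 5)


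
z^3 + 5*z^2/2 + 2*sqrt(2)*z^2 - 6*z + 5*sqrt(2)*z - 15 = (z + 5/2)*(z - sqrt(2))*(z + 3*sqrt(2))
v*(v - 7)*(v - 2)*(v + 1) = v^4 - 8*v^3 + 5*v^2 + 14*v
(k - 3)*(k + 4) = k^2 + k - 12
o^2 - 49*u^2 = (o - 7*u)*(o + 7*u)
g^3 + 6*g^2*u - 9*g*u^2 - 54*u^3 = (g - 3*u)*(g + 3*u)*(g + 6*u)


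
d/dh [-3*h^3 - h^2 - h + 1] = -9*h^2 - 2*h - 1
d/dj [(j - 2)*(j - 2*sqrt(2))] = 2*j - 2*sqrt(2) - 2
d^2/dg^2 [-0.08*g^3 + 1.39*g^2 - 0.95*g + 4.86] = 2.78 - 0.48*g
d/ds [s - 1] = 1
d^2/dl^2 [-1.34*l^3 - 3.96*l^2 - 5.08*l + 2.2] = -8.04*l - 7.92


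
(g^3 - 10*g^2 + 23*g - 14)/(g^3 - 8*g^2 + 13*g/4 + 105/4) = 4*(g^2 - 3*g + 2)/(4*g^2 - 4*g - 15)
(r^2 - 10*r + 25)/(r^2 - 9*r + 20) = (r - 5)/(r - 4)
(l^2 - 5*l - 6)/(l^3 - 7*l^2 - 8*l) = (l - 6)/(l*(l - 8))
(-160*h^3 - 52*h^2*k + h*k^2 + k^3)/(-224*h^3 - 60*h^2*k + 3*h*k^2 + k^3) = (5*h + k)/(7*h + k)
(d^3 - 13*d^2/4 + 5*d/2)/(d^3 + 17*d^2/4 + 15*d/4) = (4*d^2 - 13*d + 10)/(4*d^2 + 17*d + 15)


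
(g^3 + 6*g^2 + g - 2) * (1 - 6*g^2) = -6*g^5 - 36*g^4 - 5*g^3 + 18*g^2 + g - 2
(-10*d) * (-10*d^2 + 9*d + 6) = 100*d^3 - 90*d^2 - 60*d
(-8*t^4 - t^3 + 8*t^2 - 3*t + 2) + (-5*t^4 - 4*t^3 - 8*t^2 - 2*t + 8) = -13*t^4 - 5*t^3 - 5*t + 10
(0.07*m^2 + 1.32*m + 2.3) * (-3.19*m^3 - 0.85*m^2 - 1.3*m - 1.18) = -0.2233*m^5 - 4.2703*m^4 - 8.55*m^3 - 3.7536*m^2 - 4.5476*m - 2.714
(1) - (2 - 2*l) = 2*l - 1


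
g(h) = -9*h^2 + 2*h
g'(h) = 2 - 18*h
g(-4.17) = -164.84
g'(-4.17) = 77.06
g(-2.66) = -69.00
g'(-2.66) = 49.88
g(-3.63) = -125.85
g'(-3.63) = 67.34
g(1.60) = -19.84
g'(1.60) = -26.80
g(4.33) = -160.08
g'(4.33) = -75.94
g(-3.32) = -105.84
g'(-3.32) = 61.76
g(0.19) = 0.06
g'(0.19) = -1.42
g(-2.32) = -53.08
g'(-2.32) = 43.76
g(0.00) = 0.00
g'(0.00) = 2.00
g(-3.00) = -87.00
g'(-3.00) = 56.00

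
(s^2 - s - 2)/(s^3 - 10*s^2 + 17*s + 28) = (s - 2)/(s^2 - 11*s + 28)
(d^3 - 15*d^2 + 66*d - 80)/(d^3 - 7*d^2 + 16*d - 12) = (d^2 - 13*d + 40)/(d^2 - 5*d + 6)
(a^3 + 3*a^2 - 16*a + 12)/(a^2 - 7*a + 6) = (a^2 + 4*a - 12)/(a - 6)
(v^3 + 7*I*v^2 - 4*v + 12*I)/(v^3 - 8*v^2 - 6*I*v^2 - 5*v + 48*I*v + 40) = (v^2 + 8*I*v - 12)/(v^2 - v*(8 + 5*I) + 40*I)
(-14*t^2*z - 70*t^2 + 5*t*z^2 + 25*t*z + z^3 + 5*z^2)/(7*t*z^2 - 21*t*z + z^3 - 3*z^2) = (-2*t*z - 10*t + z^2 + 5*z)/(z*(z - 3))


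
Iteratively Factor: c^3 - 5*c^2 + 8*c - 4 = (c - 2)*(c^2 - 3*c + 2) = (c - 2)^2*(c - 1)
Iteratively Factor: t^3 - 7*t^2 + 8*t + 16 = (t - 4)*(t^2 - 3*t - 4) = (t - 4)^2*(t + 1)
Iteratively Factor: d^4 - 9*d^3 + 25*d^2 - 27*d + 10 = (d - 1)*(d^3 - 8*d^2 + 17*d - 10) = (d - 2)*(d - 1)*(d^2 - 6*d + 5) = (d - 2)*(d - 1)^2*(d - 5)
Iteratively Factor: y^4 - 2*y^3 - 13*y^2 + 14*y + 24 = (y + 3)*(y^3 - 5*y^2 + 2*y + 8) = (y - 4)*(y + 3)*(y^2 - y - 2) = (y - 4)*(y - 2)*(y + 3)*(y + 1)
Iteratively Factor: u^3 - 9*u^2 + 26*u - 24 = (u - 2)*(u^2 - 7*u + 12) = (u - 3)*(u - 2)*(u - 4)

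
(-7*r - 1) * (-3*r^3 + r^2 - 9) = 21*r^4 - 4*r^3 - r^2 + 63*r + 9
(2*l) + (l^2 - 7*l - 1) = l^2 - 5*l - 1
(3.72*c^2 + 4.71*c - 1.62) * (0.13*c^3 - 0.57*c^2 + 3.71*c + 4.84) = 0.4836*c^5 - 1.5081*c^4 + 10.9059*c^3 + 36.4023*c^2 + 16.7862*c - 7.8408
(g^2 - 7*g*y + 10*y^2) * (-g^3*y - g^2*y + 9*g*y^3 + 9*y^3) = -g^5*y + 7*g^4*y^2 - g^4*y - g^3*y^3 + 7*g^3*y^2 - 63*g^2*y^4 - g^2*y^3 + 90*g*y^5 - 63*g*y^4 + 90*y^5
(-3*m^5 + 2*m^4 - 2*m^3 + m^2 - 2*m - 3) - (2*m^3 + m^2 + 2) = -3*m^5 + 2*m^4 - 4*m^3 - 2*m - 5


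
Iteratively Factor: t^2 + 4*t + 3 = (t + 1)*(t + 3)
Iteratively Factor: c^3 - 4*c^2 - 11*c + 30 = (c - 5)*(c^2 + c - 6) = (c - 5)*(c + 3)*(c - 2)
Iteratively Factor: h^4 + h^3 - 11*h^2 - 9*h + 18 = (h + 2)*(h^3 - h^2 - 9*h + 9) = (h - 3)*(h + 2)*(h^2 + 2*h - 3) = (h - 3)*(h + 2)*(h + 3)*(h - 1)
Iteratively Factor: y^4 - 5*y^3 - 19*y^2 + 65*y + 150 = (y + 3)*(y^3 - 8*y^2 + 5*y + 50) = (y - 5)*(y + 3)*(y^2 - 3*y - 10) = (y - 5)*(y + 2)*(y + 3)*(y - 5)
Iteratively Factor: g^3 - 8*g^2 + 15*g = (g - 5)*(g^2 - 3*g) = (g - 5)*(g - 3)*(g)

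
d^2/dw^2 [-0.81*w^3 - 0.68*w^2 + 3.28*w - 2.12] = -4.86*w - 1.36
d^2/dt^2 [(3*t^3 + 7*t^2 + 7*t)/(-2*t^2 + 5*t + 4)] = 2*(-197*t^3 - 348*t^2 - 312*t + 28)/(8*t^6 - 60*t^5 + 102*t^4 + 115*t^3 - 204*t^2 - 240*t - 64)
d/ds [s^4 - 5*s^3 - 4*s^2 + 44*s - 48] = 4*s^3 - 15*s^2 - 8*s + 44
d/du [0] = 0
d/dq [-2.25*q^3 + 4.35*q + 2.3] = 4.35 - 6.75*q^2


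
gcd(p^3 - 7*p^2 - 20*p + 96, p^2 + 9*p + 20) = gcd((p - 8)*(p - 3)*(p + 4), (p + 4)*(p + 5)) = p + 4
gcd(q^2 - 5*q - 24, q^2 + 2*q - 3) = q + 3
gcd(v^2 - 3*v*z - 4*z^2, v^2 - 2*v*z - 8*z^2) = -v + 4*z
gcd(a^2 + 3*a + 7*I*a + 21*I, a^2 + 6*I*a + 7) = a + 7*I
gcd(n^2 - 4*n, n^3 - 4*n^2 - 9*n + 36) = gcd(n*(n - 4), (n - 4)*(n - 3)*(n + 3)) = n - 4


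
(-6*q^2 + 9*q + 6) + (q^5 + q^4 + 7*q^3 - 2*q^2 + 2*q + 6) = q^5 + q^4 + 7*q^3 - 8*q^2 + 11*q + 12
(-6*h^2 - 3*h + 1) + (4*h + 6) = -6*h^2 + h + 7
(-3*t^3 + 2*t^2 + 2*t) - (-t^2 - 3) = -3*t^3 + 3*t^2 + 2*t + 3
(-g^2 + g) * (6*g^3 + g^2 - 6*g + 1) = -6*g^5 + 5*g^4 + 7*g^3 - 7*g^2 + g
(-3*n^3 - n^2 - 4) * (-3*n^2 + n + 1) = 9*n^5 - 4*n^3 + 11*n^2 - 4*n - 4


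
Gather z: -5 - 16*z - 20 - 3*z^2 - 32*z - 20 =-3*z^2 - 48*z - 45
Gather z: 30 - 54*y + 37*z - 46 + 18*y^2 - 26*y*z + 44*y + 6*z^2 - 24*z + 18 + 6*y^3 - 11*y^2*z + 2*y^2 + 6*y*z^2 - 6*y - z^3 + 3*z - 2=6*y^3 + 20*y^2 - 16*y - z^3 + z^2*(6*y + 6) + z*(-11*y^2 - 26*y + 16)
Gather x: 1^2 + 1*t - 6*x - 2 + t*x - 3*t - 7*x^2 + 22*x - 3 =-2*t - 7*x^2 + x*(t + 16) - 4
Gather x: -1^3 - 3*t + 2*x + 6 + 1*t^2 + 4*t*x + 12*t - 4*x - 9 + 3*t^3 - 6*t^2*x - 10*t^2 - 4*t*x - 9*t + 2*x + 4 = 3*t^3 - 6*t^2*x - 9*t^2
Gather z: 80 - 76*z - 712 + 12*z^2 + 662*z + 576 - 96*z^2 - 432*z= -84*z^2 + 154*z - 56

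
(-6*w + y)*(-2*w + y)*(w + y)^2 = 12*w^4 + 16*w^3*y - 3*w^2*y^2 - 6*w*y^3 + y^4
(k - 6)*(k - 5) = k^2 - 11*k + 30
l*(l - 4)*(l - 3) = l^3 - 7*l^2 + 12*l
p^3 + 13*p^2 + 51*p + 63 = (p + 3)^2*(p + 7)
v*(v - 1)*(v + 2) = v^3 + v^2 - 2*v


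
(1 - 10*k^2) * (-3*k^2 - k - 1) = 30*k^4 + 10*k^3 + 7*k^2 - k - 1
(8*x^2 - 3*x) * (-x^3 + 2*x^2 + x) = -8*x^5 + 19*x^4 + 2*x^3 - 3*x^2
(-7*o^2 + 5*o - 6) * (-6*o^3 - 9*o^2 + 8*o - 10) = 42*o^5 + 33*o^4 - 65*o^3 + 164*o^2 - 98*o + 60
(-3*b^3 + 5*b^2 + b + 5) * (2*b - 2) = -6*b^4 + 16*b^3 - 8*b^2 + 8*b - 10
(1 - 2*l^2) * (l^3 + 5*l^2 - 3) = -2*l^5 - 10*l^4 + l^3 + 11*l^2 - 3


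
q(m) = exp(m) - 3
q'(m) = exp(m)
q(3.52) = 30.78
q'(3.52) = 33.78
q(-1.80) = -2.83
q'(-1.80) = 0.17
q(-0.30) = -2.26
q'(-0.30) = 0.74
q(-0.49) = -2.39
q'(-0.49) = 0.61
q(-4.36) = -2.99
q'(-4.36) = 0.01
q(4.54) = 90.69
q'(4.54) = 93.69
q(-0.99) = -2.63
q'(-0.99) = 0.37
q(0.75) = -0.88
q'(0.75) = 2.12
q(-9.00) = -3.00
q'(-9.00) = 0.00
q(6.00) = 400.43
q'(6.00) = 403.43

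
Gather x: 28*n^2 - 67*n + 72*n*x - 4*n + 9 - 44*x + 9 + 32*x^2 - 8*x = 28*n^2 - 71*n + 32*x^2 + x*(72*n - 52) + 18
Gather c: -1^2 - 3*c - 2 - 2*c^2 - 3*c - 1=-2*c^2 - 6*c - 4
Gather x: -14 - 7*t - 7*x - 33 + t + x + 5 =-6*t - 6*x - 42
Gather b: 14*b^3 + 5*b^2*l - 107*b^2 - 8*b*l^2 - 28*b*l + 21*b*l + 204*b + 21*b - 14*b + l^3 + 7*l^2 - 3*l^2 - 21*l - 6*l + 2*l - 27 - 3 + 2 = 14*b^3 + b^2*(5*l - 107) + b*(-8*l^2 - 7*l + 211) + l^3 + 4*l^2 - 25*l - 28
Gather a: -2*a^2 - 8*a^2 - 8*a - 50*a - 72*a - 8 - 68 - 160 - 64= -10*a^2 - 130*a - 300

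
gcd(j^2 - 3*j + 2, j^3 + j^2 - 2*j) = j - 1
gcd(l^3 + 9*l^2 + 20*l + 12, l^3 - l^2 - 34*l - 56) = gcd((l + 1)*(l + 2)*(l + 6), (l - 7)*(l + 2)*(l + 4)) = l + 2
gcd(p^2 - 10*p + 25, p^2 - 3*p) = 1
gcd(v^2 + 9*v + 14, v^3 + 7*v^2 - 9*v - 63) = v + 7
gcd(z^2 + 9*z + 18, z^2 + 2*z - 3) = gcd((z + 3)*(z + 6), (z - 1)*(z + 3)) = z + 3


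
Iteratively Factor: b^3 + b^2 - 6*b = (b + 3)*(b^2 - 2*b) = b*(b + 3)*(b - 2)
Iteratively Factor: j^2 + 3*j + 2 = (j + 1)*(j + 2)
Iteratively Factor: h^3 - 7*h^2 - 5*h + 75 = (h - 5)*(h^2 - 2*h - 15) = (h - 5)*(h + 3)*(h - 5)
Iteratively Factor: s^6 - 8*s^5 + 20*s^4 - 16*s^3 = (s)*(s^5 - 8*s^4 + 20*s^3 - 16*s^2) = s^2*(s^4 - 8*s^3 + 20*s^2 - 16*s) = s^2*(s - 2)*(s^3 - 6*s^2 + 8*s) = s^3*(s - 2)*(s^2 - 6*s + 8) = s^3*(s - 4)*(s - 2)*(s - 2)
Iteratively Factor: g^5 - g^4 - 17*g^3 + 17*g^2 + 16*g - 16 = (g - 1)*(g^4 - 17*g^2 + 16) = (g - 1)*(g + 4)*(g^3 - 4*g^2 - g + 4) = (g - 1)^2*(g + 4)*(g^2 - 3*g - 4) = (g - 1)^2*(g + 1)*(g + 4)*(g - 4)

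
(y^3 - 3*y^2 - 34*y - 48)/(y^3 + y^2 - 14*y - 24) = (y - 8)/(y - 4)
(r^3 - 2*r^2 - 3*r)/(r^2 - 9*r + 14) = r*(r^2 - 2*r - 3)/(r^2 - 9*r + 14)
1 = 1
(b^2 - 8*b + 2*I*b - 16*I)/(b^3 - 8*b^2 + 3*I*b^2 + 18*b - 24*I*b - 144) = (b + 2*I)/(b^2 + 3*I*b + 18)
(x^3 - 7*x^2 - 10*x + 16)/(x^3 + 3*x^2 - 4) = (x - 8)/(x + 2)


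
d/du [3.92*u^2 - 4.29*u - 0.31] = 7.84*u - 4.29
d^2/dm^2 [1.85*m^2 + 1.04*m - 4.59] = 3.70000000000000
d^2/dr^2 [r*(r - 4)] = 2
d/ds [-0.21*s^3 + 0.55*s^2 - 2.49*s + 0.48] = -0.63*s^2 + 1.1*s - 2.49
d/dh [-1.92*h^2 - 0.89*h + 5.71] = -3.84*h - 0.89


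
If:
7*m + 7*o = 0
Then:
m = -o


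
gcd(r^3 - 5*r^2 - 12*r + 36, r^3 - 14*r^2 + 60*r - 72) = r^2 - 8*r + 12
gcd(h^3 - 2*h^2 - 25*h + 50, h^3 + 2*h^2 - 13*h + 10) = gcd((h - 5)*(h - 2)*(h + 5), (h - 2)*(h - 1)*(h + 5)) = h^2 + 3*h - 10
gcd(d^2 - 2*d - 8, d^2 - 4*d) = d - 4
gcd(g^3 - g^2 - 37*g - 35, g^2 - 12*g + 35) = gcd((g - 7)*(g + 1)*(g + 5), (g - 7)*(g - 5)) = g - 7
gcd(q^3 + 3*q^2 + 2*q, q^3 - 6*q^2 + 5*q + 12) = q + 1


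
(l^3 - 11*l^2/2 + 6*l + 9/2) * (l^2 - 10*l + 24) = l^5 - 31*l^4/2 + 85*l^3 - 375*l^2/2 + 99*l + 108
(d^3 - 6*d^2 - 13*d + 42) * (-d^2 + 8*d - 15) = -d^5 + 14*d^4 - 50*d^3 - 56*d^2 + 531*d - 630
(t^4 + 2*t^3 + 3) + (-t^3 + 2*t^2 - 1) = t^4 + t^3 + 2*t^2 + 2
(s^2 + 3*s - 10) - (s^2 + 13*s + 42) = -10*s - 52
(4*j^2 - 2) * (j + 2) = 4*j^3 + 8*j^2 - 2*j - 4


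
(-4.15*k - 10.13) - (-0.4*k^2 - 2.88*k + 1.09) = 0.4*k^2 - 1.27*k - 11.22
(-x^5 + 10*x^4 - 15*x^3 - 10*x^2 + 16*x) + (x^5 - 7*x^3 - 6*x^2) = 10*x^4 - 22*x^3 - 16*x^2 + 16*x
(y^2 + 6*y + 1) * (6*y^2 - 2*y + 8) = 6*y^4 + 34*y^3 + 2*y^2 + 46*y + 8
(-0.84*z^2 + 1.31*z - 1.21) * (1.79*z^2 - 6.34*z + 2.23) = -1.5036*z^4 + 7.6705*z^3 - 12.3445*z^2 + 10.5927*z - 2.6983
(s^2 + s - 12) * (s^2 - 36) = s^4 + s^3 - 48*s^2 - 36*s + 432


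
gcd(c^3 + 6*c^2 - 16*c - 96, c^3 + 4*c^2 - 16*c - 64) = c^2 - 16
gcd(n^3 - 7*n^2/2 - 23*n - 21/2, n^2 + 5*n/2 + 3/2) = 1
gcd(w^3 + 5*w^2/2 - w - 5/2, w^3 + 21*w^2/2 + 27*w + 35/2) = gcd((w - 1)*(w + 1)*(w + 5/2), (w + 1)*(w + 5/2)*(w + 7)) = w^2 + 7*w/2 + 5/2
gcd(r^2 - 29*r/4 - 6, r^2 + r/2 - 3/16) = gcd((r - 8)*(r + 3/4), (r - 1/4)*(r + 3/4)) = r + 3/4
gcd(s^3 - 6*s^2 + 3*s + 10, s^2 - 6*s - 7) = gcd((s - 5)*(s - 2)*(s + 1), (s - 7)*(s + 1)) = s + 1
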